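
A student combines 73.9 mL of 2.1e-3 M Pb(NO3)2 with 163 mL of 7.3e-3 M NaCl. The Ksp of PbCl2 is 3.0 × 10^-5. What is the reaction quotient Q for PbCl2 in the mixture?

Total volume = 73.9 + 163 = 236.9 mL.
[Pb^2+] = 2.1 × 10^-3 × (73.9/236.9) = 6.55 x 10^-4 M
[Cl^-] = 7.3 x 10^-3 × (163/236.9) = 5.02 × 10^-3 M
PbCl2(s) ⇌ Pb^2+ + 2 Cl^-, so Q = [Pb^2+][Cl^-]^2
Q = (6.55 × 10^-4)(5.02 x 10^-3)^2 = 1.7 × 10^-8
Q < Ksp, so no precipitate of PbCl2 forms.

Q = 1.7 × 10^-8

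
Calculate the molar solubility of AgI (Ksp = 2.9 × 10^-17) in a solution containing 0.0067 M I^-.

AgI(s) ⇌ Ag^+(aq) + I^-(aq)
Ksp = [Ag^+][I^-]
If s mol/L dissolves here, [Ag^+] = s, [I^-] = 0.0067 + s ≈ 0.0067 (since the I^- already present dominates).
Ksp ≈ s × 0.0067
s = 4.3 × 10^-15 M
Check: s = 4.3 x 10^-15 ≪ 0.0067, so the approximation is valid.

s = 4.3e-15 M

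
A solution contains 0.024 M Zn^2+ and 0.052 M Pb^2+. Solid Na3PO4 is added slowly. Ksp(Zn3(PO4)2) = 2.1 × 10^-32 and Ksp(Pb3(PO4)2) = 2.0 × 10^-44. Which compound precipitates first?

Each salt begins to precipitate when Q = Ksp, i.e. when [PO4^3-] reaches its threshold.
For Zn3(PO4)2: 2.1 × 10^-32 = (0.024)^3 × [PO4^3-]^2  ⇒  [PO4^3-] = 3.9 × 10^-14 M.
For Pb3(PO4)2: 2.0 × 10^-44 = (0.052)^3 × [PO4^3-]^2  ⇒  [PO4^3-] = 1.2 x 10^-20 M.
The salt with the lower threshold [PO4^3-] precipitates first: Pb3(PO4)2.

Pb3(PO4)2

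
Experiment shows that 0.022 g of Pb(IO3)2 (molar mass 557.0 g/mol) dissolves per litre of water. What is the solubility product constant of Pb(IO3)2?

Ksp = 2.5e-13

Molar solubility s = (2.2 × 10^-2 g/L) / (557.0 g/mol) = 3.95 x 10^-5 M.
Pb(IO3)2(s) ⇌ Pb^2+(aq) + 2 IO3^-(aq)
With molar solubility s: [Pb^2+] = s, [IO3^-] = 2s.
Ksp = [Pb^2+][IO3^-]^2
So Ksp = s × (2s)^2 = 4s^3
Ksp = 4 × (3.95 x 10^-5)^3 = 2.5 × 10^-13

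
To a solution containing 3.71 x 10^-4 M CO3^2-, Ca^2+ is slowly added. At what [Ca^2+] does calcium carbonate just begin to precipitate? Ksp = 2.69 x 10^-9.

CaCO3(s) ⇌ Ca^2+(aq) + CO3^2-(aq)
Ksp = [Ca^2+][CO3^2-]
Precipitation begins when Q = Ksp. With [CO3^2-] = 3.71 x 10^-4 M:
2.69 x 10^-9 = (3.71 x 10^-4) × [Ca^2+]
[Ca^2+] = (2.69 x 10^-9 / 3.71 × 10^-4) = 7.25 x 10^-6 M

7.25 × 10^-6 M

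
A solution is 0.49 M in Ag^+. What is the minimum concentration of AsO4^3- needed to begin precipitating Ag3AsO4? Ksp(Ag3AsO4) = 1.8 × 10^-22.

Ag3AsO4(s) <=> 3 Ag^+ + AsO4^3-
Ksp = [Ag^+]^3[AsO4^3-]
Precipitation begins when Q = Ksp. With [Ag^+] = 0.49 M:
1.8 × 10^-22 = (0.49)^3 × [AsO4^3-]
[AsO4^3-] = (1.8 × 10^-22 / 1.18 x 10^-1) = 1.5 x 10^-21 M

1.5e-21 M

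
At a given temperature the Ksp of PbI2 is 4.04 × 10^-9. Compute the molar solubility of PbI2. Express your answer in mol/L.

PbI2(s) ⇌ Pb^2+ + 2 I^-
Ksp = [Pb^2+][I^-]^2
If s mol/L of PbI2 dissolves, [Pb^2+] = s and [I^-] = 2s.
Substituting: Ksp = s(2s)^2 = 4s^3
s^3 = 4.04 × 10^-9 / 4, so s = 1.00 × 10^-3 M

s ≈ 1.00e-3 M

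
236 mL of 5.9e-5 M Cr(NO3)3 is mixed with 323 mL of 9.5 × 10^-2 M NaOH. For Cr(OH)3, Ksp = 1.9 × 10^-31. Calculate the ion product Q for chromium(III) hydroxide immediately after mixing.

4.1 × 10^-9

Total volume = 236 + 323 = 559 mL.
[Cr^3+] = 5.9 × 10^-5 × (236/559) = 2.49 × 10^-5 M
[OH^-] = 9.5 × 10^-2 × (323/559) = 5.49 × 10^-2 M
Cr(OH)3(s) ⇌ Cr^3+(aq) + 3 OH^-(aq), so Q = [Cr^3+][OH^-]^3
Q = (2.49 x 10^-5)(5.49 x 10^-2)^3 = 4.1 × 10^-9
Q > Ksp, so Cr(OH)3 will precipitate.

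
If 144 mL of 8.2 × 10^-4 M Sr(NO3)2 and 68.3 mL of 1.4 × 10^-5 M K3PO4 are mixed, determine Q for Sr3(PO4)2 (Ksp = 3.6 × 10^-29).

Q = 3.5e-21

Total volume = 144 + 68.3 = 212.3 mL.
[Sr^2+] = 8.2 × 10^-4 × (144/212.3) = 5.56 × 10^-4 M
[PO4^3-] = 1.4 x 10^-5 × (68.3/212.3) = 4.50 x 10^-6 M
Sr3(PO4)2(s) <=> 3 Sr^2+(aq) + 2 PO4^3-(aq), so Q = [Sr^2+]^3[PO4^3-]^2
Q = (5.56 x 10^-4)^3(4.50 × 10^-6)^2 = 3.5 × 10^-21
Q > Ksp, so Sr3(PO4)2 will precipitate.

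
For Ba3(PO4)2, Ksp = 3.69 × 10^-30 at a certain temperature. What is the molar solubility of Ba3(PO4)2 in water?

s ≈ 5.09 × 10^-7 M

Ba3(PO4)2(s) ⇌ 3 Ba^2+ + 2 PO4^3-
Ksp = [Ba^2+]^3[PO4^3-]^2
For each mole of Ba3(PO4)2 that dissolves: [Ba^2+] = 3s, [PO4^3-] = 2s.
Ksp = (3s)^3(2s)^2 = 108s^5
Solving, s = (3.69 × 10^-30/108)^(1/5) = 5.09 × 10^-7 M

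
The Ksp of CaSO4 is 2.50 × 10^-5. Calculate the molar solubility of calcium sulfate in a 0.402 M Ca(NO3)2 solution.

CaSO4(s) <=> Ca^2+ + SO4^2-
Ksp = [Ca^2+][SO4^2-]
Let s be the molar solubility in this solution. [Ca^2+] = 0.402 + s ≈ 0.402, [SO4^2-] = s (Ksp is small, so little additional dissolves).
Ksp ≈ 0.402 × s
s = 6.22 × 10^-5 M
Check: s = 6.2 × 10^-5 ≪ 0.402, so the approximation is valid.

s ≈ 6.22e-5 M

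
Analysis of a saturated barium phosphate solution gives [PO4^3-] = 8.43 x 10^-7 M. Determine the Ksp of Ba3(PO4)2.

Ksp ≈ 1.44 × 10^-30

Ba3(PO4)2(s) ⇌ 3 Ba^2+ + 2 PO4^3-
Stoichiometry gives [Ba^2+] = (3/2)[PO4^3-] = 1.265 × 10^-6 M.
Ksp = [Ba^2+]^3[PO4^3-]^2
Ksp = (1.265 x 10^-6)^3 × (8.43 x 10^-7)^2 = 1.44 x 10^-30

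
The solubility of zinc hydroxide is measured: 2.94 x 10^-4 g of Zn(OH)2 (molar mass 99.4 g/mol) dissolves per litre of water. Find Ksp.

Molar solubility s = (2.94 x 10^-4 g/L) / (99.4 g/mol) = 2.958 × 10^-6 M.
Zn(OH)2(s) <=> Zn^2+ + 2 OH^-
Let s = molar solubility. Then [Zn^2+] = s and [OH^-] = 2s.
Ksp = [Zn^2+][OH^-]^2
Substituting: Ksp = s(2s)^2 = 4s^3
Ksp = 4 × (2.958 x 10^-6)^3 = 1.04 x 10^-16

Ksp = 1.04 × 10^-16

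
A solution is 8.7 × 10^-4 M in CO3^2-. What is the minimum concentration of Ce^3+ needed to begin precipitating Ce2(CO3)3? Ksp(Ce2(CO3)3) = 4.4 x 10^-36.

8.2e-14 M

Ce2(CO3)3(s) ⇌ 2 Ce^3+ + 3 CO3^2-
Ksp = [Ce^3+]^2[CO3^2-]^3
Precipitation begins when Q = Ksp. With [CO3^2-] = 8.7 × 10^-4 M:
4.4 x 10^-36 = (8.7 × 10^-4)^3 × [Ce^3+]^2
[Ce^3+] = (4.4 x 10^-36 / 6.59 x 10^-10)^(1/2) = 8.2 × 10^-14 M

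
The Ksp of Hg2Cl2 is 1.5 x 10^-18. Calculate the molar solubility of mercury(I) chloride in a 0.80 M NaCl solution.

Hg2Cl2(s) <=> Hg2^2+(aq) + 2 Cl^-(aq)
Ksp = [Hg2^2+][Cl^-]^2
Let s = moles of Hg2Cl2 that dissolve per litre. [Hg2^2+] = s, [Cl^-] = 0.80 + 2s ≈ 0.80 (Ksp is small, so little additional dissolves).
Ksp ≈ s × (0.80)^2
s = 2.3 × 10^-18 M
Check: 2s = 4.7 x 10^-18 ≪ 0.80, so the approximation is valid.

2.3 × 10^-18 M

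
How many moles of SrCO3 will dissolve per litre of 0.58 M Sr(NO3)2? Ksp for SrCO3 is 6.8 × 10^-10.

1.2e-9 M

SrCO3(s) ⇌ Sr^2+(aq) + CO3^2-(aq)
Ksp = [Sr^2+][CO3^2-]
If s mol/L dissolves here, [Sr^2+] = 0.58 + s ≈ 0.58, [CO3^2-] = s (common-ion effect: Sr^2+ is already 0.58 M).
Ksp ≈ 0.58 × s
s = 1.2 × 10^-9 M
Check: s = 1.2 x 10^-9 ≪ 0.58, so the approximation is valid.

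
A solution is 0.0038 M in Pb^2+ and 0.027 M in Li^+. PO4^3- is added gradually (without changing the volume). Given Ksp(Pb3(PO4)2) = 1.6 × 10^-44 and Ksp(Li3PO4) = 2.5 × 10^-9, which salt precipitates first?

Pb3(PO4)2

Each salt begins to precipitate when Q = Ksp, i.e. when [PO4^3-] reaches its threshold.
For Pb3(PO4)2: 1.6 × 10^-44 = (0.0038)^3 × [PO4^3-]^2  ⇒  [PO4^3-] = 5.4 × 10^-19 M.
For Li3PO4: 2.5 × 10^-9 = (0.027)^3 × [PO4^3-]  ⇒  [PO4^3-] = 1.3 x 10^-4 M.
The salt with the lower threshold [PO4^3-] precipitates first: Pb3(PO4)2.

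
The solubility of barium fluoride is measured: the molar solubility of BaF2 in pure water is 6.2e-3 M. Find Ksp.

Ksp ≈ 9.5 × 10^-7

BaF2(s) ⇌ Ba^2+ + 2 F^-
If s mol/L of BaF2 dissolves, [Ba^2+] = s and [F^-] = 2s.
Ksp = [Ba^2+][F^-]^2
So Ksp = s × (2s)^2 = 4s^3
Ksp = 4 × (6.2 × 10^-3)^3 = 9.5 × 10^-7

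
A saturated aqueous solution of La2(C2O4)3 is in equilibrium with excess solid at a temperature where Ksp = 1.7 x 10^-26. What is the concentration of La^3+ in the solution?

[La^3+] ≈ 5.5 × 10^-6 M

La2(C2O4)3(s) ⇌ 2 La^3+ + 3 C2O4^2-
Ksp = [La^3+]^2[C2O4^2-]^3
If s mol/L of La2(C2O4)3 dissolves, [La^3+] = 2s and [C2O4^2-] = 3s.
So Ksp = (2s)^2 × (3s)^3 = 108s^5
s^5 = 1.7 x 10^-26 / 108, so s = 2.75 x 10^-6 M
[La^3+] = 2s = 5.5 × 10^-6 M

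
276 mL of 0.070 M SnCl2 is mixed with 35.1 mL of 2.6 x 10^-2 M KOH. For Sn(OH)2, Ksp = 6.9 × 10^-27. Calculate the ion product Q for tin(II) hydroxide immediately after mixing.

Total volume = 276 + 35.1 = 311.1 mL.
[Sn^2+] = 7.0 × 10^-2 × (276/311.1) = 6.21 × 10^-2 M
[OH^-] = 2.6 × 10^-2 × (35.1/311.1) = 2.93 × 10^-3 M
Sn(OH)2(s) <=> Sn^2+(aq) + 2 OH^-(aq), so Q = [Sn^2+][OH^-]^2
Q = (6.21 × 10^-2)(2.93 × 10^-3)^2 = 5.3 × 10^-7
Q > Ksp, so Sn(OH)2 will precipitate.

5.3 x 10^-7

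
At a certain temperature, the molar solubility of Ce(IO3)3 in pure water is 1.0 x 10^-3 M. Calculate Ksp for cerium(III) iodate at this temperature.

Ce(IO3)3(s) ⇌ Ce^3+(aq) + 3 IO3^-(aq)
For each mole of Ce(IO3)3 that dissolves: [Ce^3+] = s, [IO3^-] = 3s.
Ksp = [Ce^3+][IO3^-]^3
Substituting: Ksp = s(3s)^3 = 27s^4
Ksp = 27 × (1.0 x 10^-3)^4 = 2.7 x 10^-11

Ksp = 2.7e-11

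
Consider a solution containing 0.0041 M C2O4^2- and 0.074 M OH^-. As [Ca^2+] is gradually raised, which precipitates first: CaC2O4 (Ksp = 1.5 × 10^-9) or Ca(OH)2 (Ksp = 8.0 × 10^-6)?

Each salt begins to precipitate when Q = Ksp, i.e. when [Ca^2+] reaches its threshold.
For CaC2O4: 1.5 × 10^-9 = 0.0041 × [Ca^2+]  ⇒  [Ca^2+] = 3.7 × 10^-7 M.
For Ca(OH)2: 8.0 × 10^-6 = (0.074)^2 × [Ca^2+]  ⇒  [Ca^2+] = 1.5 × 10^-3 M.
The salt with the lower threshold [Ca^2+] precipitates first: CaC2O4.

CaC2O4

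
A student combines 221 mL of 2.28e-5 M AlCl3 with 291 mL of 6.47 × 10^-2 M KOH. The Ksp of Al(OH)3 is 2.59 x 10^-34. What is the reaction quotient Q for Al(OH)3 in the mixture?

Total volume = 221 + 291 = 512 mL.
[Al^3+] = 2.28 x 10^-5 × (221/512) = 9.841 × 10^-6 M
[OH^-] = 6.47 × 10^-2 × (291/512) = 3.677 x 10^-2 M
Al(OH)3(s) ⇌ Al^3+(aq) + 3 OH^-(aq), so Q = [Al^3+][OH^-]^3
Q = (9.841 × 10^-6)(3.677 × 10^-2)^3 = 4.89 × 10^-10
Q > Ksp, so Al(OH)3 will precipitate.

4.89e-10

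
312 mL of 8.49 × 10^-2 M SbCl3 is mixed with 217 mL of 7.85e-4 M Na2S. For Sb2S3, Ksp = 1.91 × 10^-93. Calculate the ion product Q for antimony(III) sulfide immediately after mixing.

8.37e-14

Total volume = 312 + 217 = 529 mL.
[Sb^3+] = 8.49 × 10^-2 × (312/529) = 5.007 × 10^-2 M
[S^2-] = 7.85 × 10^-4 × (217/529) = 3.220 × 10^-4 M
Sb2S3(s) <=> 2 Sb^3+(aq) + 3 S^2-(aq), so Q = [Sb^3+]^2[S^2-]^3
Q = (5.007 × 10^-2)^2(3.220 × 10^-4)^3 = 8.37 x 10^-14
Q > Ksp, so Sb2S3 will precipitate.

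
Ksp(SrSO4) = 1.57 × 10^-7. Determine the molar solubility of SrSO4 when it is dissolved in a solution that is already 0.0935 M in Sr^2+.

1.68e-6 M

SrSO4(s) ⇌ Sr^2+ + SO4^2-
Ksp = [Sr^2+][SO4^2-]
Let s be the molar solubility in this solution. [Sr^2+] = 0.0935 + s ≈ 0.0935, [SO4^2-] = s (common-ion effect: Sr^2+ is already 0.0935 M).
Ksp ≈ 0.0935 × s
s = 1.68 × 10^-6 M
Check: s = 1.7 x 10^-6 ≪ 0.0935, so the approximation is valid.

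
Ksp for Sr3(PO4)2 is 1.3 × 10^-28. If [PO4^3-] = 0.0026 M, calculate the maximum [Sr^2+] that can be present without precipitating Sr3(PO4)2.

Sr3(PO4)2(s) <=> 3 Sr^2+(aq) + 2 PO4^3-(aq)
Ksp = [Sr^2+]^3[PO4^3-]^2
Precipitation begins when Q = Ksp. With [PO4^3-] = 0.0026 M:
1.3 × 10^-28 = (0.0026)^2 × [Sr^2+]^3
[Sr^2+] = (1.3 × 10^-28 / 6.76 × 10^-6)^(1/3) = 2.7 × 10^-8 M

2.7e-8 M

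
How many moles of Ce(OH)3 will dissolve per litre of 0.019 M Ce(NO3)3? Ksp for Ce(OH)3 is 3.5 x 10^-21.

1.9 x 10^-7 M

Ce(OH)3(s) ⇌ Ce^3+(aq) + 3 OH^-(aq)
Ksp = [Ce^3+][OH^-]^3
Let s be the molar solubility in this solution. [Ce^3+] = 0.019 + s ≈ 0.019, [OH^-] = 3s (since Ce^3+ from Ce(NO3)3 dominates).
Ksp ≈ 0.019 × (3s)^3
s = 1.9 × 10^-7 M
Check: s = 1.9 × 10^-7 ≪ 0.019, so the approximation is valid.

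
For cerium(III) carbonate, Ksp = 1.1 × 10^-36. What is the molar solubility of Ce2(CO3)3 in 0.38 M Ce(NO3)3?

6.6e-13 M

Ce2(CO3)3(s) ⇌ 2 Ce^3+(aq) + 3 CO3^2-(aq)
Ksp = [Ce^3+]^2[CO3^2-]^3
Let s be the molar solubility in this solution. [Ce^3+] = 0.38 + 2s ≈ 0.38, [CO3^2-] = 3s (since Ce^3+ from Ce(NO3)3 dominates).
Ksp ≈ (0.38)^2 × (3s)^3
s = 6.6 x 10^-13 M
Check: 2s = 1.3 × 10^-12 ≪ 0.38, so the approximation is valid.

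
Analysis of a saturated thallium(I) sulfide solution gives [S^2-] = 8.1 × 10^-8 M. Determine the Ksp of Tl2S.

Tl2S(s) <=> 2 Tl^+(aq) + S^2-(aq)
Stoichiometry gives [Tl^+] = (2/1)[S^2-] = 1.62 × 10^-7 M.
Ksp = [Tl^+]^2[S^2-]
Ksp = (1.62 x 10^-7)^2 × 8.1 × 10^-8 = 2.1 × 10^-21

Ksp = 2.1 × 10^-21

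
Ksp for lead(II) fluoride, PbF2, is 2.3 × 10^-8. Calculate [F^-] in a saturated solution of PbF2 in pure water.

PbF2(s) ⇌ Pb^2+(aq) + 2 F^-(aq)
Ksp = [Pb^2+][F^-]^2
With molar solubility s: [Pb^2+] = s, [F^-] = 2s.
Substituting: Ksp = s(2s)^2 = 4s^3
Solving, s = (2.3 × 10^-8/4)^(1/3) = 1.79 × 10^-3 M
[F^-] = 2s = 3.6 x 10^-3 M

[F^-] = 3.6 × 10^-3 M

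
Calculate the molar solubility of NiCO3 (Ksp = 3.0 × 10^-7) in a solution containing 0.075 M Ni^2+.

NiCO3(s) ⇌ Ni^2+(aq) + CO3^2-(aq)
Ksp = [Ni^2+][CO3^2-]
Let s = moles of NiCO3 that dissolve per litre. [Ni^2+] = 0.075 + s ≈ 0.075, [CO3^2-] = s (common-ion effect: Ni^2+ is already 0.075 M).
Ksp ≈ 0.075 × s
s = 4.0 x 10^-6 M
Check: s = 4.0 × 10^-6 ≪ 0.075, so the approximation is valid.

s = 4.0 x 10^-6 M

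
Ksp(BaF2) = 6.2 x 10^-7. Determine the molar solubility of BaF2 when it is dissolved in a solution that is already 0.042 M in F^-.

s ≈ 3.5 x 10^-4 M

BaF2(s) ⇌ Ba^2+(aq) + 2 F^-(aq)
Ksp = [Ba^2+][F^-]^2
Let s be the molar solubility in this solution. [Ba^2+] = s, [F^-] = 0.042 + 2s ≈ 0.042 (common-ion effect: F^- is already 0.042 M).
Ksp ≈ s × (0.042)^2
s = 3.5 × 10^-4 M
Check: 2s = 7.0 × 10^-4 ≪ 0.042, so the approximation is valid.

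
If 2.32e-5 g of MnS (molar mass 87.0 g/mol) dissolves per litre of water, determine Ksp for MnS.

Molar solubility s = (2.32 × 10^-5 g/L) / (87.0 g/mol) = 2.667 × 10^-7 M.
MnS(s) ⇌ Mn^2+(aq) + S^2-(aq)
For each mole of MnS that dissolves: [Mn^2+] = s, [S^2-] = s.
Ksp = [Mn^2+][S^2-]
Ksp = s × s = s^2
Ksp = (2.667 × 10^-7)^2 = 7.11 × 10^-14

7.11e-14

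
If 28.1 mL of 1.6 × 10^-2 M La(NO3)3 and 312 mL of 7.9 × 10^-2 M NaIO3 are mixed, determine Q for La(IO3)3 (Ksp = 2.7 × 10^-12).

5.0 × 10^-7

Total volume = 28.1 + 312 = 340.1 mL.
[La^3+] = 1.6 × 10^-2 × (28.1/340.1) = 1.32 × 10^-3 M
[IO3^-] = 7.9 × 10^-2 × (312/340.1) = 7.25 x 10^-2 M
La(IO3)3(s) ⇌ La^3+ + 3 IO3^-, so Q = [La^3+][IO3^-]^3
Q = (1.32 × 10^-3)(7.25 × 10^-2)^3 = 5.0 × 10^-7
Q > Ksp, so La(IO3)3 will precipitate.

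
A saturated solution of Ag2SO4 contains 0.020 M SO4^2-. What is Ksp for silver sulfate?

Ksp ≈ 3.2 × 10^-5

Ag2SO4(s) <=> 2 Ag^+ + SO4^2-
Stoichiometry gives [Ag^+] = (2/1)[SO4^2-] = 4.00 × 10^-2 M.
Ksp = [Ag^+]^2[SO4^2-]
Ksp = (4.00 × 10^-2)^2 × 2.0 x 10^-2 = 3.2 × 10^-5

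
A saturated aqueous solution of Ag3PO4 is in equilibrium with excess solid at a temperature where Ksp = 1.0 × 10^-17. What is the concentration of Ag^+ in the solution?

Ag3PO4(s) <=> 3 Ag^+ + PO4^3-
Ksp = [Ag^+]^3[PO4^3-]
If s mol/L of Ag3PO4 dissolves, [Ag^+] = 3s and [PO4^3-] = s.
Ksp = (3s)^3s = 27s^4
s = (1.0 × 10^-17 / 27)^(1/4) = 2.47 × 10^-5 M
[Ag^+] = 3s = 7.4 x 10^-5 M

7.4 x 10^-5 M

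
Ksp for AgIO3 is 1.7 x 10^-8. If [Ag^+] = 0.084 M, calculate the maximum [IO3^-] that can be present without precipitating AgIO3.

[IO3^-] ≈ 2.0 × 10^-7 M

AgIO3(s) <=> Ag^+ + IO3^-
Ksp = [Ag^+][IO3^-]
Precipitation begins when Q = Ksp. With [Ag^+] = 0.084 M:
1.7 x 10^-8 = (0.084) × [IO3^-]
[IO3^-] = (1.7 x 10^-8 / 8.4 x 10^-2) = 2.0 × 10^-7 M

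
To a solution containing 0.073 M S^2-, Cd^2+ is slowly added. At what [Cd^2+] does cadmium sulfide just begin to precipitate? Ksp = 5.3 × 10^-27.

CdS(s) ⇌ Cd^2+ + S^2-
Ksp = [Cd^2+][S^2-]
Precipitation begins when Q = Ksp. With [S^2-] = 0.073 M:
5.3 × 10^-27 = (0.073) × [Cd^2+]
[Cd^2+] = (5.3 × 10^-27 / 7.3 × 10^-2) = 7.3 × 10^-26 M

[Cd^2+] ≈ 7.3 × 10^-26 M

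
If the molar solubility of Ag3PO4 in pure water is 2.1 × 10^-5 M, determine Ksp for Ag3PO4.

Ksp = 5.3e-18

Ag3PO4(s) ⇌ 3 Ag^+(aq) + PO4^3-(aq)
If s mol/L of Ag3PO4 dissolves, [Ag^+] = 3s and [PO4^3-] = s.
Ksp = [Ag^+]^3[PO4^3-]
Ksp = (3s)^3s = 27s^4
With s = 2.1 × 10^-5: Ksp = 5.3 × 10^-18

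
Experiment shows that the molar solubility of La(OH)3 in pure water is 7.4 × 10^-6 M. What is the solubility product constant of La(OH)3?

Ksp = 8.1e-20

La(OH)3(s) ⇌ La^3+(aq) + 3 OH^-(aq)
For each mole of La(OH)3 that dissolves: [La^3+] = s, [OH^-] = 3s.
Ksp = [La^3+][OH^-]^3
So Ksp = s × (3s)^3 = 27s^4
With s = 7.4 × 10^-6: Ksp = 8.1 x 10^-20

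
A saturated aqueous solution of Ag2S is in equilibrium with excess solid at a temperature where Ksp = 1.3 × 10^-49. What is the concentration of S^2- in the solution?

[S^2-] ≈ 3.2e-17 M

Ag2S(s) ⇌ 2 Ag^+(aq) + S^2-(aq)
Ksp = [Ag^+]^2[S^2-]
If s mol/L of Ag2S dissolves, [Ag^+] = 2s and [S^2-] = s.
So Ksp = (2s)^2 × s = 4s^3
s = (1.3 × 10^-49 / 4)^(1/3) = 3.19 × 10^-17 M
[S^2-] = s = 3.2 x 10^-17 M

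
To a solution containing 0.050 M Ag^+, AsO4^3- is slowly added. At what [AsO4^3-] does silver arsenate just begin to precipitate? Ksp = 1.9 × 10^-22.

[AsO4^3-] ≈ 1.5e-18 M

Ag3AsO4(s) <=> 3 Ag^+ + AsO4^3-
Ksp = [Ag^+]^3[AsO4^3-]
Precipitation begins when Q = Ksp. With [Ag^+] = 0.050 M:
1.9 × 10^-22 = (0.050)^3 × [AsO4^3-]
[AsO4^3-] = (1.9 × 10^-22 / 1.25 × 10^-4) = 1.5 × 10^-18 M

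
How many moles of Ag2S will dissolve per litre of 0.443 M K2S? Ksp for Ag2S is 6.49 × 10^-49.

Ag2S(s) <=> 2 Ag^+(aq) + S^2-(aq)
Ksp = [Ag^+]^2[S^2-]
Let s = moles of Ag2S that dissolve per litre. [Ag^+] = 2s, [S^2-] = 0.443 + s ≈ 0.443 (common-ion effect: S^2- is already 0.443 M).
Ksp ≈ (2s)^2 × 0.443
s = 6.05 x 10^-25 M
Check: s = 6.1 × 10^-25 ≪ 0.443, so the approximation is valid.

6.05e-25 M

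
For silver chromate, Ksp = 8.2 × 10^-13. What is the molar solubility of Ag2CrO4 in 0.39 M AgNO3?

s ≈ 5.4e-12 M

Ag2CrO4(s) ⇌ 2 Ag^+(aq) + CrO4^2-(aq)
Ksp = [Ag^+]^2[CrO4^2-]
Let s be the molar solubility in this solution. [Ag^+] = 0.39 + 2s ≈ 0.39, [CrO4^2-] = s (Ksp is small, so little additional dissolves).
Ksp ≈ (0.39)^2 × s
s = 5.4 × 10^-12 M
Check: 2s = 1.1 x 10^-11 ≪ 0.39, so the approximation is valid.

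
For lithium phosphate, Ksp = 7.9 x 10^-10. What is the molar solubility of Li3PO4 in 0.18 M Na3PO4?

5.5 × 10^-4 M

Li3PO4(s) <=> 3 Li^+ + PO4^3-
Ksp = [Li^+]^3[PO4^3-]
If s mol/L dissolves here, [Li^+] = 3s, [PO4^3-] = 0.18 + s ≈ 0.18 (Ksp is small, so little additional dissolves).
Ksp ≈ (3s)^3 × 0.18
s = 5.5 x 10^-4 M
Check: s = 5.5 x 10^-4 ≪ 0.18, so the approximation is valid.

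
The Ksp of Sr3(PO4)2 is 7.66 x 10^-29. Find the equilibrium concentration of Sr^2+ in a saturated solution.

[Sr^2+] = 2.80 × 10^-6 M

Sr3(PO4)2(s) ⇌ 3 Sr^2+(aq) + 2 PO4^3-(aq)
Ksp = [Sr^2+]^3[PO4^3-]^2
Let s = molar solubility. Then [Sr^2+] = 3s and [PO4^3-] = 2s.
Substituting: Ksp = (3s)^3(2s)^2 = 108s^5
Solving, s = (7.66 x 10^-29/108)^(1/5) = 9.336 × 10^-7 M
[Sr^2+] = 3s = 2.80 x 10^-6 M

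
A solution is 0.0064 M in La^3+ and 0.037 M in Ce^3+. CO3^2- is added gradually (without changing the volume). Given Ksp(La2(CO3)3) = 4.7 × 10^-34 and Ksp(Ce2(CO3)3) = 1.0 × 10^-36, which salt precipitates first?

Each salt begins to precipitate when Q = Ksp, i.e. when [CO3^2-] reaches its threshold.
For La2(CO3)3: 4.7 × 10^-34 = (0.0064)^2 × [CO3^2-]^3  ⇒  [CO3^2-] = 2.3 × 10^-10 M.
For Ce2(CO3)3: 1.0 × 10^-36 = (0.037)^2 × [CO3^2-]^3  ⇒  [CO3^2-] = 9.0 x 10^-12 M.
The salt with the lower threshold [CO3^2-] precipitates first: Ce2(CO3)3.

Ce2(CO3)3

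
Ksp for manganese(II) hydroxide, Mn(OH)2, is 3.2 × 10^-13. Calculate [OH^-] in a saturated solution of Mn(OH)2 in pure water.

[OH^-] ≈ 8.6e-5 M

Mn(OH)2(s) ⇌ Mn^2+(aq) + 2 OH^-(aq)
Ksp = [Mn^2+][OH^-]^2
For each mole of Mn(OH)2 that dissolves: [Mn^2+] = s, [OH^-] = 2s.
Substituting: Ksp = s(2s)^2 = 4s^3
Solving, s = (3.2 × 10^-13/4)^(1/3) = 4.31 × 10^-5 M
[OH^-] = 2s = 8.6 × 10^-5 M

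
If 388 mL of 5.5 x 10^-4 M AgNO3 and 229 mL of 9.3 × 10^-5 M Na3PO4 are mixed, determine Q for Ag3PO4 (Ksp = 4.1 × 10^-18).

Total volume = 388 + 229 = 617 mL.
[Ag^+] = 5.5 × 10^-4 × (388/617) = 3.46 × 10^-4 M
[PO4^3-] = 9.3 x 10^-5 × (229/617) = 3.45 × 10^-5 M
Ag3PO4(s) ⇌ 3 Ag^+(aq) + PO4^3-(aq), so Q = [Ag^+]^3[PO4^3-]
Q = (3.46 × 10^-4)^3(3.45 x 10^-5) = 1.4 × 10^-15
Q > Ksp, so Ag3PO4 will precipitate.

1.4e-15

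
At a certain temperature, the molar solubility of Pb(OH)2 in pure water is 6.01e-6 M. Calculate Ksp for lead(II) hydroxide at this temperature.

Pb(OH)2(s) ⇌ Pb^2+(aq) + 2 OH^-(aq)
With molar solubility s: [Pb^2+] = s, [OH^-] = 2s.
Ksp = [Pb^2+][OH^-]^2
Substituting: Ksp = s(2s)^2 = 4s^3
Ksp = 4 × (6.01 × 10^-6)^3 = 8.68 x 10^-16

8.68 x 10^-16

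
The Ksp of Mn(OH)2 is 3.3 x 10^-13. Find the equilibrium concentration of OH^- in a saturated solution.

Mn(OH)2(s) ⇌ Mn^2+(aq) + 2 OH^-(aq)
Ksp = [Mn^2+][OH^-]^2
With molar solubility s: [Mn^2+] = s, [OH^-] = 2s.
So Ksp = s × (2s)^2 = 4s^3
Solving, s = (3.3 x 10^-13/4)^(1/3) = 4.35 x 10^-5 M
[OH^-] = 2s = 8.7 × 10^-5 M

[OH^-] = 8.7e-5 M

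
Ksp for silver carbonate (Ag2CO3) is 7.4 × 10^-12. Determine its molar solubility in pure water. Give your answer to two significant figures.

Ag2CO3(s) ⇌ 2 Ag^+(aq) + CO3^2-(aq)
Ksp = [Ag^+]^2[CO3^2-]
With molar solubility s: [Ag^+] = 2s, [CO3^2-] = s.
Substituting: Ksp = (2s)^2s = 4s^3
s^3 = 7.4 × 10^-12 / 4, so s = 1.2 x 10^-4 M

s ≈ 1.2e-4 M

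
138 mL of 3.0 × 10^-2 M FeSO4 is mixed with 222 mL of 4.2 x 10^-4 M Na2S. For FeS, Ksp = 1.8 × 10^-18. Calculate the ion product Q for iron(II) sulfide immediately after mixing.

Q = 3.0e-6

Total volume = 138 + 222 = 360 mL.
[Fe^2+] = 3.0 x 10^-2 × (138/360) = 1.15 × 10^-2 M
[S^2-] = 4.2 × 10^-4 × (222/360) = 2.59 × 10^-4 M
FeS(s) ⇌ Fe^2+ + S^2-, so Q = [Fe^2+][S^2-]
Q = (1.15 × 10^-2)(2.59 × 10^-4) = 3.0 x 10^-6
Q > Ksp, so FeS will precipitate.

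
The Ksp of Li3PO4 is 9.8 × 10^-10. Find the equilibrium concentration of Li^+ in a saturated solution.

[Li^+] = 7.4 × 10^-3 M

Li3PO4(s) <=> 3 Li^+ + PO4^3-
Ksp = [Li^+]^3[PO4^3-]
If s mol/L of Li3PO4 dissolves, [Li^+] = 3s and [PO4^3-] = s.
Substituting: Ksp = (3s)^3s = 27s^4
s^4 = 9.8 × 10^-10 / 27, so s = 2.45 × 10^-3 M
[Li^+] = 3s = 7.4 × 10^-3 M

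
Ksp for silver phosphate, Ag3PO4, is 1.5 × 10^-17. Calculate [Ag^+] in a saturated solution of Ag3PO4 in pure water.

[Ag^+] ≈ 8.2 × 10^-5 M

Ag3PO4(s) ⇌ 3 Ag^+(aq) + PO4^3-(aq)
Ksp = [Ag^+]^3[PO4^3-]
Let s = molar solubility. Then [Ag^+] = 3s and [PO4^3-] = s.
Ksp = (3s)^3s = 27s^4
s^4 = 1.5 × 10^-17 / 27, so s = 2.73 x 10^-5 M
[Ag^+] = 3s = 8.2 × 10^-5 M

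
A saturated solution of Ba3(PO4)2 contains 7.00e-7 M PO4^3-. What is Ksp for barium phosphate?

Ba3(PO4)2(s) <=> 3 Ba^2+ + 2 PO4^3-
Stoichiometry gives [Ba^2+] = (3/2)[PO4^3-] = 1.050 × 10^-6 M.
Ksp = [Ba^2+]^3[PO4^3-]^2
Ksp = (1.050 × 10^-6)^3 × (7.00 × 10^-7)^2 = 5.67 x 10^-31

5.67 x 10^-31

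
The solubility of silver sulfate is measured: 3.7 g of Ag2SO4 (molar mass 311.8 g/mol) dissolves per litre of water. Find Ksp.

Molar solubility s = (3.7 g/L) / (311.8 g/mol) = 1.19 × 10^-2 M.
Ag2SO4(s) ⇌ 2 Ag^+ + SO4^2-
For each mole of Ag2SO4 that dissolves: [Ag^+] = 2s, [SO4^2-] = s.
Ksp = [Ag^+]^2[SO4^2-]
Ksp = (2s)^2s = 4s^3
With s = 1.19 × 10^-2: Ksp = 6.7 × 10^-6

Ksp ≈ 6.7 x 10^-6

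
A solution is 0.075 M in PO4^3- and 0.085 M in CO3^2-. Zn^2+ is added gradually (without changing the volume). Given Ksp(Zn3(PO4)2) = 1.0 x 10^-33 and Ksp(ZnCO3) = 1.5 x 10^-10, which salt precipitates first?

Each salt begins to precipitate when Q = Ksp, i.e. when [Zn^2+] reaches its threshold.
For Zn3(PO4)2: 1.0 x 10^-33 = (0.075)^2 × [Zn^2+]^3  ⇒  [Zn^2+] = 5.6 x 10^-11 M.
For ZnCO3: 1.5 x 10^-10 = 0.085 × [Zn^2+]  ⇒  [Zn^2+] = 1.8 x 10^-9 M.
The salt with the lower threshold [Zn^2+] precipitates first: Zn3(PO4)2.

Zn3(PO4)2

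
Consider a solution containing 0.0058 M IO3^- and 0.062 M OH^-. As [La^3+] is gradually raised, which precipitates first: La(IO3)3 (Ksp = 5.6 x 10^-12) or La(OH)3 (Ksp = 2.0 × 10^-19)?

La(OH)3

Precipitation of each salt starts when its ion product equals its Ksp.
For La(IO3)3: 5.6 x 10^-12 = (0.0058)^3 × [La^3+]  ⇒  [La^3+] = 2.9 × 10^-5 M.
For La(OH)3: 2.0 × 10^-19 = (0.062)^3 × [La^3+]  ⇒  [La^3+] = 8.4 × 10^-16 M.
The salt with the lower threshold [La^3+] precipitates first: La(OH)3.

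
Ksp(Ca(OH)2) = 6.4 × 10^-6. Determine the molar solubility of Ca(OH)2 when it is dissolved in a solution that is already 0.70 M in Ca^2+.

Ca(OH)2(s) ⇌ Ca^2+(aq) + 2 OH^-(aq)
Ksp = [Ca^2+][OH^-]^2
Let s = moles of Ca(OH)2 that dissolve per litre. [Ca^2+] = 0.70 + s ≈ 0.70, [OH^-] = 2s (common-ion effect: Ca^2+ is already 0.70 M).
Ksp ≈ 0.70 × (2s)^2
s = 1.5 x 10^-3 M
Check: s = 1.5 × 10^-3 ≪ 0.70, so the approximation is valid.

s ≈ 1.5 × 10^-3 M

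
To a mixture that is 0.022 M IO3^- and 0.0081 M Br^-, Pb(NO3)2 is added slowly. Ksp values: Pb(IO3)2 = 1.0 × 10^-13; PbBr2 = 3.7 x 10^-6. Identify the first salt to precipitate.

Pb(IO3)2

Each salt begins to precipitate when Q = Ksp, i.e. when [Pb^2+] reaches its threshold.
For Pb(IO3)2: 1.0 × 10^-13 = (0.022)^2 × [Pb^2+]  ⇒  [Pb^2+] = 2.1 × 10^-10 M.
For PbBr2: 3.7 x 10^-6 = (0.0081)^2 × [Pb^2+]  ⇒  [Pb^2+] = 5.6 × 10^-2 M.
The salt with the lower threshold [Pb^2+] precipitates first: Pb(IO3)2.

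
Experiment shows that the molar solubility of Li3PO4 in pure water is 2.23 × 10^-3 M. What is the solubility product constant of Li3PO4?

Ksp ≈ 6.68 × 10^-10

Li3PO4(s) ⇌ 3 Li^+ + PO4^3-
For each mole of Li3PO4 that dissolves: [Li^+] = 3s, [PO4^3-] = s.
Ksp = [Li^+]^3[PO4^3-]
Substituting: Ksp = (3s)^3s = 27s^4
With s = 2.23 × 10^-3: Ksp = 6.68 × 10^-10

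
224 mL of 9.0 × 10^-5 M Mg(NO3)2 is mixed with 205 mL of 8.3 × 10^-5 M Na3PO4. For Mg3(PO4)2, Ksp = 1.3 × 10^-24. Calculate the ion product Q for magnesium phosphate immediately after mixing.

1.6 × 10^-22

Total volume = 224 + 205 = 429 mL.
[Mg^2+] = 9.0 x 10^-5 × (224/429) = 4.70 × 10^-5 M
[PO4^3-] = 8.3 × 10^-5 × (205/429) = 3.97 × 10^-5 M
Mg3(PO4)2(s) <=> 3 Mg^2+ + 2 PO4^3-, so Q = [Mg^2+]^3[PO4^3-]^2
Q = (4.70 × 10^-5)^3(3.97 x 10^-5)^2 = 1.6 x 10^-22
Q > Ksp, so Mg3(PO4)2 will precipitate.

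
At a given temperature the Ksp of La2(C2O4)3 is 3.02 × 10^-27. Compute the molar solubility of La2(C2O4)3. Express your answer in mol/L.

s = 1.95 × 10^-6 M

La2(C2O4)3(s) <=> 2 La^3+(aq) + 3 C2O4^2-(aq)
Ksp = [La^3+]^2[C2O4^2-]^3
Let s = molar solubility. Then [La^3+] = 2s and [C2O4^2-] = 3s.
Substituting: Ksp = (2s)^2(3s)^3 = 108s^5
s^5 = 3.02 × 10^-27 / 108, so s = 1.95 × 10^-6 M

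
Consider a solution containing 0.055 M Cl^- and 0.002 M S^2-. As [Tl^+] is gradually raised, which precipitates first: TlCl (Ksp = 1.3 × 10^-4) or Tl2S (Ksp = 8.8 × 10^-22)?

Precipitation of each salt starts when its ion product equals its Ksp.
For TlCl: 1.3 × 10^-4 = 0.055 × [Tl^+]  ⇒  [Tl^+] = 2.4 × 10^-3 M.
For Tl2S: 8.8 × 10^-22 = 0.002 × [Tl^+]^2  ⇒  [Tl^+] = 6.6 x 10^-10 M.
The salt with the lower threshold [Tl^+] precipitates first: Tl2S.

Tl2S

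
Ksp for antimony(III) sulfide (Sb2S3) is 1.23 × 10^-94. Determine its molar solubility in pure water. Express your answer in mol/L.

s = 6.48 × 10^-20 M

Sb2S3(s) <=> 2 Sb^3+(aq) + 3 S^2-(aq)
Ksp = [Sb^3+]^2[S^2-]^3
Let s = molar solubility. Then [Sb^3+] = 2s and [S^2-] = 3s.
Ksp = (2s)^2(3s)^3 = 108s^5
Solving, s = (1.23 × 10^-94/108)^(1/5) = 6.48 × 10^-20 M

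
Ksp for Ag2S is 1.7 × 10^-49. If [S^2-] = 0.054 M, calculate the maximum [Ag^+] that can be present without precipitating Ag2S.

1.8 × 10^-24 M

Ag2S(s) ⇌ 2 Ag^+ + S^2-
Ksp = [Ag^+]^2[S^2-]
Precipitation begins when Q = Ksp. With [S^2-] = 0.054 M:
1.7 × 10^-49 = (0.054) × [Ag^+]^2
[Ag^+] = (1.7 × 10^-49 / 5.4 x 10^-2)^(1/2) = 1.8 × 10^-24 M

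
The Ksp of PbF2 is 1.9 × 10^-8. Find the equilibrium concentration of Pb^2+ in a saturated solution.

[Pb^2+] = 1.7e-3 M

PbF2(s) <=> Pb^2+(aq) + 2 F^-(aq)
Ksp = [Pb^2+][F^-]^2
If s mol/L of PbF2 dissolves, [Pb^2+] = s and [F^-] = 2s.
Ksp = s(2s)^2 = 4s^3
s^3 = 1.9 × 10^-8 / 4, so s = 1.68 × 10^-3 M
[Pb^2+] = s = 1.7 × 10^-3 M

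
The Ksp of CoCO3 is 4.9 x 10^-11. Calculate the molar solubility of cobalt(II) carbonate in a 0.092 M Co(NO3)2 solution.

5.3 x 10^-10 M

CoCO3(s) ⇌ Co^2+(aq) + CO3^2-(aq)
Ksp = [Co^2+][CO3^2-]
Let s be the molar solubility in this solution. [Co^2+] = 0.092 + s ≈ 0.092, [CO3^2-] = s (common-ion effect: Co^2+ is already 0.092 M).
Ksp ≈ 0.092 × s
s = 5.3 × 10^-10 M
Check: s = 5.3 × 10^-10 ≪ 0.092, so the approximation is valid.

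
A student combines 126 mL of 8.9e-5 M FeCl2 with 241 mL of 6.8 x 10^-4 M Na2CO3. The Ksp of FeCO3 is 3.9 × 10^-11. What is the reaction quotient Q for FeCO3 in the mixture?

Total volume = 126 + 241 = 367 mL.
[Fe^2+] = 8.9 × 10^-5 × (126/367) = 3.06 × 10^-5 M
[CO3^2-] = 6.8 × 10^-4 × (241/367) = 4.47 x 10^-4 M
FeCO3(s) ⇌ Fe^2+(aq) + CO3^2-(aq), so Q = [Fe^2+][CO3^2-]
Q = (3.06 x 10^-5)(4.47 x 10^-4) = 1.4 × 10^-8
Q > Ksp, so FeCO3 will precipitate.

Q = 1.4 × 10^-8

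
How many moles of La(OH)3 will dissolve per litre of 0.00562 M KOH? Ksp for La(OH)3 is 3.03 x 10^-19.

1.71 × 10^-12 M

La(OH)3(s) ⇌ La^3+(aq) + 3 OH^-(aq)
Ksp = [La^3+][OH^-]^3
Let s = moles of La(OH)3 that dissolve per litre. [La^3+] = s, [OH^-] = 0.00562 + 3s ≈ 0.00562 (Ksp is small, so little additional dissolves).
Ksp ≈ s × (0.00562)^3
s = 1.71 x 10^-12 M
Check: 3s = 5.1 × 10^-12 ≪ 0.00562, so the approximation is valid.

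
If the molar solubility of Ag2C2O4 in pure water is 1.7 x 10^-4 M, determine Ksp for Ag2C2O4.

Ag2C2O4(s) ⇌ 2 Ag^+(aq) + C2O4^2-(aq)
If s mol/L of Ag2C2O4 dissolves, [Ag^+] = 2s and [C2O4^2-] = s.
Ksp = [Ag^+]^2[C2O4^2-]
Ksp = (2s)^2s = 4s^3
Ksp = 4 × (1.7 × 10^-4)^3 = 2.0 × 10^-11

Ksp = 2.0 × 10^-11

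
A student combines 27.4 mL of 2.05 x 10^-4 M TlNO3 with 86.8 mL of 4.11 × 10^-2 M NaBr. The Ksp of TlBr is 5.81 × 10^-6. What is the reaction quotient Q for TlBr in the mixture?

Total volume = 27.4 + 86.8 = 114.2 mL.
[Tl^+] = 2.05 x 10^-4 × (27.4/114.2) = 4.919 × 10^-5 M
[Br^-] = 4.11 × 10^-2 × (86.8/114.2) = 3.124 x 10^-2 M
TlBr(s) ⇌ Tl^+(aq) + Br^-(aq), so Q = [Tl^+][Br^-]
Q = (4.919 × 10^-5)(3.124 × 10^-2) = 1.54 x 10^-6
Q < Ksp, so no precipitate of TlBr forms.

Q = 1.54 × 10^-6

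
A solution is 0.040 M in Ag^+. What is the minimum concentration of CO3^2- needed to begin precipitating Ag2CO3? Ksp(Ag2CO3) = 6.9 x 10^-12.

[CO3^2-] = 4.3 × 10^-9 M

Ag2CO3(s) ⇌ 2 Ag^+(aq) + CO3^2-(aq)
Ksp = [Ag^+]^2[CO3^2-]
Precipitation begins when Q = Ksp. With [Ag^+] = 0.040 M:
6.9 x 10^-12 = (0.040)^2 × [CO3^2-]
[CO3^2-] = (6.9 x 10^-12 / 1.60 × 10^-3) = 4.3 x 10^-9 M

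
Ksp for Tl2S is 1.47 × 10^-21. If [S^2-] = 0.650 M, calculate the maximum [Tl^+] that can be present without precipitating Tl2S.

Tl2S(s) ⇌ 2 Tl^+(aq) + S^2-(aq)
Ksp = [Tl^+]^2[S^2-]
Precipitation begins when Q = Ksp. With [S^2-] = 0.650 M:
1.47 × 10^-21 = (0.650) × [Tl^+]^2
[Tl^+] = (1.47 × 10^-21 / 6.50 x 10^-1)^(1/2) = 4.76 × 10^-11 M

[Tl^+] ≈ 4.76 × 10^-11 M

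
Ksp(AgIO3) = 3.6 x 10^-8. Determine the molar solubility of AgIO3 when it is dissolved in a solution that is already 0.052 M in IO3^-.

AgIO3(s) ⇌ Ag^+ + IO3^-
Ksp = [Ag^+][IO3^-]
Let s be the molar solubility in this solution. [Ag^+] = s, [IO3^-] = 0.052 + s ≈ 0.052 (common-ion effect: IO3^- is already 0.052 M).
Ksp ≈ s × 0.052
s = 6.9 x 10^-7 M
Check: s = 6.9 x 10^-7 ≪ 0.052, so the approximation is valid.

s = 6.9e-7 M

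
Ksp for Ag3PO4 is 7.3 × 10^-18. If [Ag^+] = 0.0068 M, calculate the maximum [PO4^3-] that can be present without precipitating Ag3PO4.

[PO4^3-] = 2.3 × 10^-11 M

Ag3PO4(s) <=> 3 Ag^+(aq) + PO4^3-(aq)
Ksp = [Ag^+]^3[PO4^3-]
Precipitation begins when Q = Ksp. With [Ag^+] = 0.0068 M:
7.3 × 10^-18 = (0.0068)^3 × [PO4^3-]
[PO4^3-] = (7.3 × 10^-18 / 3.14 x 10^-7) = 2.3 × 10^-11 M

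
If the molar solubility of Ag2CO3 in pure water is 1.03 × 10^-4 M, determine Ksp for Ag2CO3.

4.37 x 10^-12

Ag2CO3(s) ⇌ 2 Ag^+(aq) + CO3^2-(aq)
Let s = molar solubility. Then [Ag^+] = 2s and [CO3^2-] = s.
Ksp = [Ag^+]^2[CO3^2-]
Substituting: Ksp = (2s)^2s = 4s^3
With s = 1.03 × 10^-4: Ksp = 4.37 × 10^-12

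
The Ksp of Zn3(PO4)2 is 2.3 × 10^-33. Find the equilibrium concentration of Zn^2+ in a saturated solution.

Zn3(PO4)2(s) <=> 3 Zn^2+(aq) + 2 PO4^3-(aq)
Ksp = [Zn^2+]^3[PO4^3-]^2
For each mole of Zn3(PO4)2 that dissolves: [Zn^2+] = 3s, [PO4^3-] = 2s.
So Ksp = (3s)^3 × (2s)^2 = 108s^5
s^5 = 2.3 × 10^-33 / 108, so s = 1.16 x 10^-7 M
[Zn^2+] = 3s = 3.5 × 10^-7 M

3.5 x 10^-7 M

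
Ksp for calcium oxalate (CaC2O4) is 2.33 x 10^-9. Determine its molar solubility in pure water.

CaC2O4(s) <=> Ca^2+ + C2O4^2-
Ksp = [Ca^2+][C2O4^2-]
For each mole of CaC2O4 that dissolves: [Ca^2+] = s, [C2O4^2-] = s.
Ksp = s^2
s = (2.33 x 10^-9)^(1/2) = 4.83 x 10^-5 M

s = 4.83e-5 M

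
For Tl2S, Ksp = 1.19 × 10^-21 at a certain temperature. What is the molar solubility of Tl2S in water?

s = 6.68 x 10^-8 M

Tl2S(s) ⇌ 2 Tl^+ + S^2-
Ksp = [Tl^+]^2[S^2-]
For each mole of Tl2S that dissolves: [Tl^+] = 2s, [S^2-] = s.
So Ksp = (2s)^2 × s = 4s^3
Solving, s = (1.19 × 10^-21/4)^(1/3) = 6.68 × 10^-8 M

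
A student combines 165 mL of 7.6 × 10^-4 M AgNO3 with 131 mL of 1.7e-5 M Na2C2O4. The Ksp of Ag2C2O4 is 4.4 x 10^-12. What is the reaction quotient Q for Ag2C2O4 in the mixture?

Total volume = 165 + 131 = 296 mL.
[Ag^+] = 7.6 x 10^-4 × (165/296) = 4.24 × 10^-4 M
[C2O4^2-] = 1.7 × 10^-5 × (131/296) = 7.52 × 10^-6 M
Ag2C2O4(s) ⇌ 2 Ag^+(aq) + C2O4^2-(aq), so Q = [Ag^+]^2[C2O4^2-]
Q = (4.24 × 10^-4)^2(7.52 × 10^-6) = 1.4 × 10^-12
Q < Ksp, so no precipitate of Ag2C2O4 forms.

1.4 × 10^-12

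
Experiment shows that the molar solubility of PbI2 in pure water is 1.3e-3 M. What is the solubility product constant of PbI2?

PbI2(s) ⇌ Pb^2+(aq) + 2 I^-(aq)
With molar solubility s: [Pb^2+] = s, [I^-] = 2s.
Ksp = [Pb^2+][I^-]^2
Substituting: Ksp = s(2s)^2 = 4s^3
With s = 1.3 × 10^-3: Ksp = 8.8 × 10^-9

Ksp ≈ 8.8 x 10^-9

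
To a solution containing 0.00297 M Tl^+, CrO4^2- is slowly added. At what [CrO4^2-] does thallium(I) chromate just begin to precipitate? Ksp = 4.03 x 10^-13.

4.57 × 10^-8 M

Tl2CrO4(s) <=> 2 Tl^+ + CrO4^2-
Ksp = [Tl^+]^2[CrO4^2-]
Precipitation begins when Q = Ksp. With [Tl^+] = 0.00297 M:
4.03 x 10^-13 = (0.00297)^2 × [CrO4^2-]
[CrO4^2-] = (4.03 x 10^-13 / 8.821 × 10^-6) = 4.57 x 10^-8 M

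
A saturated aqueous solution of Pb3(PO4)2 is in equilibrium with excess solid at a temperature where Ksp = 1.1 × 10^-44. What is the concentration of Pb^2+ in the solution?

[Pb^2+] ≈ 1.9 × 10^-9 M

Pb3(PO4)2(s) ⇌ 3 Pb^2+(aq) + 2 PO4^3-(aq)
Ksp = [Pb^2+]^3[PO4^3-]^2
For each mole of Pb3(PO4)2 that dissolves: [Pb^2+] = 3s, [PO4^3-] = 2s.
Substituting: Ksp = (3s)^3(2s)^2 = 108s^5
s = (1.1 × 10^-44 / 108)^(1/5) = 6.33 x 10^-10 M
[Pb^2+] = 3s = 1.9 × 10^-9 M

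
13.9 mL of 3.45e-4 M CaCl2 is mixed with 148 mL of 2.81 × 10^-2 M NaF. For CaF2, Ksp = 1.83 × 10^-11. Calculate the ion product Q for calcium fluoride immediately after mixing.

Total volume = 13.9 + 148 = 161.9 mL.
[Ca^2+] = 3.45 x 10^-4 × (13.9/161.9) = 2.962 × 10^-5 M
[F^-] = 2.81 x 10^-2 × (148/161.9) = 2.569 x 10^-2 M
CaF2(s) ⇌ Ca^2+(aq) + 2 F^-(aq), so Q = [Ca^2+][F^-]^2
Q = (2.962 × 10^-5)(2.569 × 10^-2)^2 = 1.95 x 10^-8
Q > Ksp, so CaF2 will precipitate.

1.95 x 10^-8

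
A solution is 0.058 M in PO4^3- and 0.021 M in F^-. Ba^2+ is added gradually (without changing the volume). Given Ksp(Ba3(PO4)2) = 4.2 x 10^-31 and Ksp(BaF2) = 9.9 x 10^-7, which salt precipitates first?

Precipitation of each salt starts when its ion product equals its Ksp.
For Ba3(PO4)2: 4.2 x 10^-31 = (0.058)^2 × [Ba^2+]^3  ⇒  [Ba^2+] = 5.0 × 10^-10 M.
For BaF2: 9.9 x 10^-7 = (0.021)^2 × [Ba^2+]  ⇒  [Ba^2+] = 2.2 × 10^-3 M.
The salt with the lower threshold [Ba^2+] precipitates first: Ba3(PO4)2.

Ba3(PO4)2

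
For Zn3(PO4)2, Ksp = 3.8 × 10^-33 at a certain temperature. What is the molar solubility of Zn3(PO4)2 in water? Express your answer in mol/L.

Zn3(PO4)2(s) <=> 3 Zn^2+ + 2 PO4^3-
Ksp = [Zn^2+]^3[PO4^3-]^2
Let s = molar solubility. Then [Zn^2+] = 3s and [PO4^3-] = 2s.
So Ksp = (3s)^3 × (2s)^2 = 108s^5
Solving, s = (3.8 × 10^-33/108)^(1/5) = 1.3 x 10^-7 M

s ≈ 1.3 × 10^-7 M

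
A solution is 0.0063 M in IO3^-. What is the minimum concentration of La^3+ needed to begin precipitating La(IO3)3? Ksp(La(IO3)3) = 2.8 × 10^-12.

1.1 × 10^-5 M

La(IO3)3(s) <=> La^3+ + 3 IO3^-
Ksp = [La^3+][IO3^-]^3
Precipitation begins when Q = Ksp. With [IO3^-] = 0.0063 M:
2.8 × 10^-12 = (0.0063)^3 × [La^3+]
[La^3+] = (2.8 × 10^-12 / 2.50 x 10^-7) = 1.1 × 10^-5 M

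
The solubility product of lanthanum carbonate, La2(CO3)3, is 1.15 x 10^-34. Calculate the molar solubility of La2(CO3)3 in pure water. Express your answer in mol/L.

La2(CO3)3(s) ⇌ 2 La^3+(aq) + 3 CO3^2-(aq)
Ksp = [La^3+]^2[CO3^2-]^3
For each mole of La2(CO3)3 that dissolves: [La^3+] = 2s, [CO3^2-] = 3s.
So Ksp = (2s)^2 × (3s)^3 = 108s^5
s^5 = 1.15 x 10^-34 / 108, so s = 6.39 × 10^-8 M

s ≈ 6.39 × 10^-8 M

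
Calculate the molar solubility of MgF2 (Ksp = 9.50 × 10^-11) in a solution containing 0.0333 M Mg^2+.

MgF2(s) ⇌ Mg^2+ + 2 F^-
Ksp = [Mg^2+][F^-]^2
Let s be the molar solubility in this solution. [Mg^2+] = 0.0333 + s ≈ 0.0333, [F^-] = 2s (Ksp is small, so little additional dissolves).
Ksp ≈ 0.0333 × (2s)^2
s = 2.67 x 10^-5 M
Check: s = 2.7 x 10^-5 ≪ 0.0333, so the approximation is valid.

s ≈ 2.67e-5 M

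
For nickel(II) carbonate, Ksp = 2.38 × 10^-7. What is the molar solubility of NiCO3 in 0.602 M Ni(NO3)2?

s = 3.95 × 10^-7 M

NiCO3(s) ⇌ Ni^2+(aq) + CO3^2-(aq)
Ksp = [Ni^2+][CO3^2-]
Let s = moles of NiCO3 that dissolve per litre. [Ni^2+] = 0.602 + s ≈ 0.602, [CO3^2-] = s (common-ion effect: Ni^2+ is already 0.602 M).
Ksp ≈ 0.602 × s
s = 3.95 × 10^-7 M
Check: s = 4.0 × 10^-7 ≪ 0.602, so the approximation is valid.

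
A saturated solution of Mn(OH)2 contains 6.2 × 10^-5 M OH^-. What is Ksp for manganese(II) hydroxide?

Mn(OH)2(s) <=> Mn^2+(aq) + 2 OH^-(aq)
Stoichiometry gives [Mn^2+] = (1/2)[OH^-] = 3.10 × 10^-5 M.
Ksp = [Mn^2+][OH^-]^2
Ksp = 3.10 x 10^-5 × (6.2 × 10^-5)^2 = 1.2 × 10^-13

1.2e-13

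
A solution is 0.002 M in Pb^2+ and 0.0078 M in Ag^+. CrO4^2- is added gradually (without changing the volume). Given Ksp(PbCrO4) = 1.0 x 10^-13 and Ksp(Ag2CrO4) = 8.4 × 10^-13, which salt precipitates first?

PbCrO4

Precipitation of each salt starts when its ion product equals its Ksp.
For PbCrO4: 1.0 x 10^-13 = 0.002 × [CrO4^2-]  ⇒  [CrO4^2-] = 5.0 × 10^-11 M.
For Ag2CrO4: 8.4 × 10^-13 = (0.0078)^2 × [CrO4^2-]  ⇒  [CrO4^2-] = 1.4 × 10^-8 M.
The salt with the lower threshold [CrO4^2-] precipitates first: PbCrO4.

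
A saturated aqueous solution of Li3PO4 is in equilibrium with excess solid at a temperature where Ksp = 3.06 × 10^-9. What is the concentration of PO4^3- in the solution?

[PO4^3-] = 3.26 x 10^-3 M

Li3PO4(s) ⇌ 3 Li^+(aq) + PO4^3-(aq)
Ksp = [Li^+]^3[PO4^3-]
Let s = molar solubility. Then [Li^+] = 3s and [PO4^3-] = s.
Ksp = (3s)^3s = 27s^4
s = (3.06 × 10^-9 / 27)^(1/4) = 3.263 × 10^-3 M
[PO4^3-] = s = 3.26 × 10^-3 M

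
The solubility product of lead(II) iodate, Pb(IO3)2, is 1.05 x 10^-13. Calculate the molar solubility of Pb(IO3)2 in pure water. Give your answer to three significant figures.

Pb(IO3)2(s) ⇌ Pb^2+ + 2 IO3^-
Ksp = [Pb^2+][IO3^-]^2
If s mol/L of Pb(IO3)2 dissolves, [Pb^2+] = s and [IO3^-] = 2s.
Substituting: Ksp = s(2s)^2 = 4s^3
s^3 = 1.05 x 10^-13 / 4, so s = 2.97 x 10^-5 M

s = 2.97e-5 M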